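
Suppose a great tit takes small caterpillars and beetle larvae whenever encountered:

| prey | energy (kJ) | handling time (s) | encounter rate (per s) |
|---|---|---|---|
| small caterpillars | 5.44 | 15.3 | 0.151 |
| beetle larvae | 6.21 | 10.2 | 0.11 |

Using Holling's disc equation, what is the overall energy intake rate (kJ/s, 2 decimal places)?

R = (0.151×5.44 + 0.11×6.21) / (1 + 0.151×15.3 + 0.11×10.2) = 1.505/4.432 = 0.3394 kJ/s.

0.34 kJ/s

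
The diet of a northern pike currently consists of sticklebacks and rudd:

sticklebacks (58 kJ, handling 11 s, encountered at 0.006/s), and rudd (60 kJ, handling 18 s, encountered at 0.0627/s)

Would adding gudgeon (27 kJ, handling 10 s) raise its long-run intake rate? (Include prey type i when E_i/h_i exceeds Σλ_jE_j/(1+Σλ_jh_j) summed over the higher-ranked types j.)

Current rate: (0.006×58 + 0.0627×60)/(1 + 0.006×11 + 0.0627×18) = 1.873 kJ/s.
gudgeon: E/h = 27/10 = 2.7 kJ/s.
2.7 > 1.873, so adding gudgeon raises the average — include it.

Yes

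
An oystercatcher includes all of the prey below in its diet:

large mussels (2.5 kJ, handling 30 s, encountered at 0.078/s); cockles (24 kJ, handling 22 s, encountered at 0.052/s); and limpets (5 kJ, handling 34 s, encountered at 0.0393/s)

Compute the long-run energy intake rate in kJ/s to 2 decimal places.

R = Σλ_iE_i / (1 + Σλ_ih_i)
Numerator: 0.078×2.5 + 0.052×24 + 0.0393×5 = 1.639
Denominator: 1 + 0.078×30 + 0.052×22 + 0.0393×34 = 5.82
R = 1.639/5.82 = 0.2817 kJ/s

0.28 kJ/s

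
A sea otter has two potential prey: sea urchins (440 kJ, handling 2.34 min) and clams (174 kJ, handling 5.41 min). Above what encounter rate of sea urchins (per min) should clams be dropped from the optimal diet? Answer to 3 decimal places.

0.088 per min

The zero-one rule: include clams iff E₂/h₂ > λE₁/(1+λh₁). Equality gives the switch point.
λE₁h₂ = E₂ + λE₂h₁ ⇒ λ = E₂/(E₁h₂ − E₂h₁) = 174/(2380 − 407.2) = 0.08818 per min.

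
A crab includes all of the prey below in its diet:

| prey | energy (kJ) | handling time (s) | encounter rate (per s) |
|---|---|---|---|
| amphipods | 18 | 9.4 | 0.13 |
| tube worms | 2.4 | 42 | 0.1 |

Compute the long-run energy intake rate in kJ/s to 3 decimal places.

Energy encountered per unit search time: 0.13×18 + 0.1×2.4 = 2.58 kJ/s.
Handling time per unit search time: 0.13×9.4 + 0.1×42 = 5.422.
Rate = 2.58/(1 + 5.422) = 0.4017 kJ/s.

0.402 kJ/s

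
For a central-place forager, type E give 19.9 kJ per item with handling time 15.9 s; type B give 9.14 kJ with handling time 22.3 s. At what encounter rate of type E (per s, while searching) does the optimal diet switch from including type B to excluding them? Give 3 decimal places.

0.031 per s

Drop type B once their profitability E₂/h₂ falls below the rate achievable on type E alone: E₂/h₂ = λE₁/(1 + λh₁).
Solve for λ: λE₁h₂ = E₂(1 + λh₁) → λ(E₁h₂ − E₂h₁) = E₂ → λ = E₂/(E₁h₂ − E₂h₁).
λ = 9.14/(19.9×22.3 − 9.14×15.9) = 9.14/298.4 = 0.03063 per s.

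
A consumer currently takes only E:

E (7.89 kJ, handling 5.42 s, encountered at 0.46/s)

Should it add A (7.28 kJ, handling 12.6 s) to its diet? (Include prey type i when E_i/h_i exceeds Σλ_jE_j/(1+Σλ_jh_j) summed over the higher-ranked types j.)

No

Intake rate on the current diet: R = (0.46×7.89) / (1 + 0.46×5.42) = 3.629/3.493 = 1.039 kJ/s.
Profitability of A: 7.28/12.6 = 0.5778 kJ/s.
Since 0.5778 < R, time spent handling A is better spent searching.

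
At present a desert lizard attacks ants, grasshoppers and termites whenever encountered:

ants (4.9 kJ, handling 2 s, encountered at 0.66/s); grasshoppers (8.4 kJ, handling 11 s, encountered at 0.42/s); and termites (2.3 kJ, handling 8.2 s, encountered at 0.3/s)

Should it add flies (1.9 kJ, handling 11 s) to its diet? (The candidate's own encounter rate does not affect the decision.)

On ants, grasshoppers and termites alone, R = ΣλE/(1+Σλh) = 7.452/9.4 = 0.7928 kJ/s.
Profitability of flies: 1.9/11 = 0.1727 kJ/s.
Since 0.1727 < R, time spent handling flies is better spent searching.

No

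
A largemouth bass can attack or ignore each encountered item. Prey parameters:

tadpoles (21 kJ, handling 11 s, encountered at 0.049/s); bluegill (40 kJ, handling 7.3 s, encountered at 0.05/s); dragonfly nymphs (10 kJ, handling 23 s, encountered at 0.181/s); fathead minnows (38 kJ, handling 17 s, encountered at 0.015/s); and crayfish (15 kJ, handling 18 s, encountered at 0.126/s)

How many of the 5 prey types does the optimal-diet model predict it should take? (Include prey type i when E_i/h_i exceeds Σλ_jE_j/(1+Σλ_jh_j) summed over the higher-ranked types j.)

Rank by E/h (kJ/s): bluegill 5.48, fathead minnows 2.24, tadpoles 1.91, crayfish 0.833, dragonfly nymphs 0.435. Include each in turn until the next type's E/h falls below the running intake rate.
Rate on top 1: 1.465. fathead minnows: 2.24 > 1.465 → include.
Rate on top 2: 1.586. tadpoles: 1.91 > 1.586 → include.
Rate on top 3: 1.667. crayfish: 0.833 < 1.667 → exclude; stop.
Optimal diet: bluegill, fathead minnows, tadpoles — 3 of 5 types.

3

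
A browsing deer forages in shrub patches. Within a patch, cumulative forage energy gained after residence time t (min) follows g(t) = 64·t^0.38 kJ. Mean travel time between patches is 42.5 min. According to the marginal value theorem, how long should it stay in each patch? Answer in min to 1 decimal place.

26.0 min

Optimal t* satisfies g'(t*) = g(t*)/(T + t*).
g'(t) = 0.38·64·t^-0.62. Setting 0.38·64·t^-0.62 = 64·t^0.38/(42.5+t) gives 0.38(42.5+t) = t, so 0.62·t = 0.38×42.5.
t* = 0.38×42.5/0.62 = 26.05 min.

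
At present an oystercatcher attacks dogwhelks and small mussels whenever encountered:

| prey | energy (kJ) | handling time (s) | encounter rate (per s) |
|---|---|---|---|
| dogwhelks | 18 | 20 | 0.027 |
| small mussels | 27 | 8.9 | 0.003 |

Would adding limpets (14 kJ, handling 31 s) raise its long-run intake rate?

Yes

Intake rate on the current diet: R = (0.027×18 + 0.003×27) / (1 + 0.027×20 + 0.003×8.9) = 0.567/1.567 = 0.3619 kJ/s.
Profitability of limpets: 14/31 = 0.4516 kJ/s.
Since 0.4516 > R, including limpets increases the long-run rate.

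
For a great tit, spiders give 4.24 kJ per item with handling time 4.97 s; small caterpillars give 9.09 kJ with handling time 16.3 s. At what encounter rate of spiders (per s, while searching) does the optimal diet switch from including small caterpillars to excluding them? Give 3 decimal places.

0.380 per s

At the threshold, the rate on spiders alone equals the profitability of small caterpillars: λ·4.24/(1 + λ·4.97) = 9.09/16.3 = 0.5577.
Rearranging, λ(4.24 − 0.5577×4.97) = 0.5577, so λ = 0.5577/1.468 = 0.3798 per s.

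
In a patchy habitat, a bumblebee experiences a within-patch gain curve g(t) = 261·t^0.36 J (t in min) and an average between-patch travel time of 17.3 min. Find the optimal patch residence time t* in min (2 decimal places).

By the marginal value theorem, leave when the instantaneous gain rate g'(t) equals the habitat-wide average g(t)/(T + t).
g'(t) = 0.36·261·t^-0.64. Setting 0.36·261·t^-0.64 = 261·t^0.36/(17.3+t) gives 0.36(17.3+t) = t, so 0.64·t = 0.36×17.3.
t* = 0.36×17.3/0.64 = 9.731 min.

9.73 min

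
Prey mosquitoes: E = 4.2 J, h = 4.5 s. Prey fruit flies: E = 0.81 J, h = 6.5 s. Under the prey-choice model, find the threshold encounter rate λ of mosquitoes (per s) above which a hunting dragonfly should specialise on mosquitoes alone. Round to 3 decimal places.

0.034 per s

Drop fruit flies once their profitability E₂/h₂ falls below the rate achievable on mosquitoes alone: E₂/h₂ = λE₁/(1 + λh₁).
Solve for λ: λE₁h₂ = E₂(1 + λh₁) → λ(E₁h₂ − E₂h₁) = E₂ → λ = E₂/(E₁h₂ − E₂h₁).
λ = 0.81/(4.2×6.5 − 0.81×4.5) = 0.81/23.66 = 0.03424 per s.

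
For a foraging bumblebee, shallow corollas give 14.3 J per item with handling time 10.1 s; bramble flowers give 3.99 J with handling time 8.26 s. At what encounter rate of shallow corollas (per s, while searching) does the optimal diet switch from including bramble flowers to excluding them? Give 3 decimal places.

At the threshold, the rate on shallow corollas alone equals the profitability of bramble flowers: λ·14.3/(1 + λ·10.1) = 3.99/8.26 = 0.4831.
Rearranging, λ(14.3 − 0.4831×10.1) = 0.4831, so λ = 0.4831/9.421 = 0.05127 per s.

0.051 per s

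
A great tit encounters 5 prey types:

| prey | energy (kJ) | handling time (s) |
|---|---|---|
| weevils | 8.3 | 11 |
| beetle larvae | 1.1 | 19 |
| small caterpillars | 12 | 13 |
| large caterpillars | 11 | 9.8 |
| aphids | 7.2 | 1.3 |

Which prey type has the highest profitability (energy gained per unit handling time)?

Profitability E/h (kJ/s): weevils = 8.3/11 = 0.755, beetle larvae = 1.1/19 = 0.0579, small caterpillars = 12/13 = 0.923, large caterpillars = 11/9.8 = 1.12, aphids = 7.2/1.3 = 5.54.
Ranked: aphids > large caterpillars > small caterpillars > weevils > beetle larvae.

aphids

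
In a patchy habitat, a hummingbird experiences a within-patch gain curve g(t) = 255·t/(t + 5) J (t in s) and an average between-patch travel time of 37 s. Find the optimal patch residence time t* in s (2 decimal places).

13.60 s

By the marginal value theorem, leave when the instantaneous gain rate g'(t) equals the habitat-wide average g(t)/(T + t).
g'(t) = 255·5/(t + 5)². Setting 255·5/(t+5)² = 255t/[(t+5)(37+t)] gives 5(37+t) = t(t+5), so t² = 5×37 = 185.
t* = √185 = 13.6 s.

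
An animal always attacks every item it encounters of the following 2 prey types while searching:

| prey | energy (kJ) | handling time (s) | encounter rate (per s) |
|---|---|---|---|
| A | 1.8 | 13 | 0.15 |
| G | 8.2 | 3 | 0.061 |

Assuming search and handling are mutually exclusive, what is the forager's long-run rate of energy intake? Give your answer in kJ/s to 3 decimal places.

0.246 kJ/s

R = Σλ_iE_i / (1 + Σλ_ih_i)
Numerator: 0.15×1.8 + 0.061×8.2 = 0.7702
Denominator: 1 + 0.15×13 + 0.061×3 = 3.133
R = 0.7702/3.133 = 0.2458 kJ/s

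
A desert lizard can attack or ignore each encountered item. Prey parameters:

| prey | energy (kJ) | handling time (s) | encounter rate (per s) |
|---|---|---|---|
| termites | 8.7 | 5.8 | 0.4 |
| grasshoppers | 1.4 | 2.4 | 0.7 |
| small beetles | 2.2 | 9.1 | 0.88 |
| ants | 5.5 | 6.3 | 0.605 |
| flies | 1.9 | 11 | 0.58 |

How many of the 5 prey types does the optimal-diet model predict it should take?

Profitabilities (E/h, kJ/s): termites 1.5, ants 0.873, grasshoppers 0.583, small beetles 0.242, flies 0.173. Add prey in this order while the next type's profitability exceeds the intake rate on those already taken.
Rate on top 1: 1.048. ants: 0.873 < 1.048 → exclude; stop.
Optimal diet: termites — 1 of 5 types.

1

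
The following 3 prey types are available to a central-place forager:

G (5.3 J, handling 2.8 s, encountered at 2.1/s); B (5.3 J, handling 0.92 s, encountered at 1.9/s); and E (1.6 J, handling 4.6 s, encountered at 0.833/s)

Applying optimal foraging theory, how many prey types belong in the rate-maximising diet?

1

Profitabilities (E/h, J/s): B 5.76, G 1.89, E 0.348. Add prey in this order while the next type's profitability exceeds the intake rate on those already taken.
Rate on top 1: 3.664. G: 1.89 < 3.664 → exclude; stop.
Optimal diet: B — 1 of 3 types.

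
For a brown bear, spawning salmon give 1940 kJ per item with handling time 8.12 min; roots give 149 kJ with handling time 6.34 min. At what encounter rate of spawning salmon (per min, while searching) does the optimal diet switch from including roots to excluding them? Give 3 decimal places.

0.013 per min

At the threshold, the rate on spawning salmon alone equals the profitability of roots: λ·1940/(1 + λ·8.12) = 149/6.34 = 23.5.
Rearranging, λ(1940 − 23.5×8.12) = 23.5, so λ = 23.5/1749 = 0.01344 per min.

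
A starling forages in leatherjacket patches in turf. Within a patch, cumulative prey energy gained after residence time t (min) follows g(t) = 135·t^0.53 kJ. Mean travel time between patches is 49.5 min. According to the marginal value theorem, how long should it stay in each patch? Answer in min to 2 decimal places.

Optimal t* satisfies g'(t*) = g(t*)/(T + t*).
g'(t) = 0.53·135·t^-0.47. Setting 0.53·135·t^-0.47 = 135·t^0.53/(49.5+t) gives 0.53(49.5+t) = t, so 0.47·t = 0.53×49.5.
t* = 0.53×49.5/0.47 = 55.82 min.

55.82 min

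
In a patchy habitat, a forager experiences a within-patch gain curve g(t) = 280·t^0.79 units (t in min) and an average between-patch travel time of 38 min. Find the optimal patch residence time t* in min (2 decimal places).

Optimal t* satisfies g'(t*) = g(t*)/(T + t*).
g'(t) = 0.79·280·t^-0.21. Setting 0.79·280·t^-0.21 = 280·t^0.79/(38+t) gives 0.79(38+t) = t, so 0.21·t = 0.79×38.
t* = 0.79×38/0.21 = 143 min.

142.95 min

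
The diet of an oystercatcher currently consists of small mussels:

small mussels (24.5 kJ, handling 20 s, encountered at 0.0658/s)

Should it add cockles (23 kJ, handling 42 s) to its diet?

No

Current rate: (0.0658×24.5)/(1 + 0.0658×20) = 0.6961 kJ/s.
Profitability of cockles: 23/42 = 0.5476 kJ/s.
Since 0.5476 < R, time spent handling cockles is better spent searching.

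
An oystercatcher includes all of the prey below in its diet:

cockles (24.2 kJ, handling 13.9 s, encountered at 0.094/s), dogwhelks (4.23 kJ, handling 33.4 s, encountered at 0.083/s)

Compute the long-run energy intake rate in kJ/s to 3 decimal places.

R = Σλ_iE_i / (1 + Σλ_ih_i)
Numerator: 0.094×24.2 + 0.083×4.23 = 2.626
Denominator: 1 + 0.094×13.9 + 0.083×33.4 = 5.079
R = 2.626/5.079 = 0.517 kJ/s

0.517 kJ/s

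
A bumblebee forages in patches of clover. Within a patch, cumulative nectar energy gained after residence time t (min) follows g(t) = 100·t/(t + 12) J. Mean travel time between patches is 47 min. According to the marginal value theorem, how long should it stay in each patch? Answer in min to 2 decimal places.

Maximise g(t)/(T+t): set derivative to zero → g'(t)(T+t) = g(t).
g'(t) = 100·12/(t + 12)². Setting 100·12/(t+12)² = 100t/[(t+12)(47+t)] gives 12(47+t) = t(t+12), so t² = 12×47 = 564.
t* = √564 = 23.75 min.

23.75 min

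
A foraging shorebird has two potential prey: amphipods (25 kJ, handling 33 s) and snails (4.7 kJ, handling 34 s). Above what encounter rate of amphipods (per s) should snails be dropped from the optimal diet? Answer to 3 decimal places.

0.007 per s

The zero-one rule: include snails iff E₂/h₂ > λE₁/(1+λh₁). Equality gives the switch point.
λE₁h₂ = E₂ + λE₂h₁ ⇒ λ = E₂/(E₁h₂ − E₂h₁) = 4.7/(850 − 155.1) = 0.006764 per s.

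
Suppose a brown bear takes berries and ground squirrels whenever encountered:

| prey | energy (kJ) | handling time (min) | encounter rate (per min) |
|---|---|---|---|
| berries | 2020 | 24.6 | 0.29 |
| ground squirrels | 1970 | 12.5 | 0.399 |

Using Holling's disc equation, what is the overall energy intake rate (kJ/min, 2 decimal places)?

R = Σλ_iE_i / (1 + Σλ_ih_i)
Numerator: 0.29×2020 + 0.399×1970 = 1372
Denominator: 1 + 0.29×24.6 + 0.399×12.5 = 13.12
R = 1372/13.12 = 104.5 kJ/min

104.55 kJ/min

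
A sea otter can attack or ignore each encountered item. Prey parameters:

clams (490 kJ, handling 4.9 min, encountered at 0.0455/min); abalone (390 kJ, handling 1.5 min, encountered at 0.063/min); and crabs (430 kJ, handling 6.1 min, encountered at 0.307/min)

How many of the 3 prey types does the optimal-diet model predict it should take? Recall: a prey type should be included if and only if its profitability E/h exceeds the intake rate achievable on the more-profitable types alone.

3

Rank by E/h (kJ/min): abalone 260, clams 100, crabs 70.5. Include each in turn until the next type's E/h falls below the running intake rate.
Rate on top 1: 22.45. clams: 100 > 22.45 → include.
Rate on top 2: 35.57. crabs: 70.5 > 35.57 → include.
Optimal diet: abalone, clams, crabs — 3 of 3 types.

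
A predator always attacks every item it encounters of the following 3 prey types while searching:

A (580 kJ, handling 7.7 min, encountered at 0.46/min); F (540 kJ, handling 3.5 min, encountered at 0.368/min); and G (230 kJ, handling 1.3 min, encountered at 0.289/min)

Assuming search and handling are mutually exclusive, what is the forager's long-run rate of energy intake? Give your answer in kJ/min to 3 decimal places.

85.726 kJ/min

R = Σλ_iE_i / (1 + Σλ_ih_i)
Numerator: 0.46×580 + 0.368×540 + 0.289×230 = 532
Denominator: 1 + 0.46×7.7 + 0.368×3.5 + 0.289×1.3 = 6.206
R = 532/6.206 = 85.73 kJ/min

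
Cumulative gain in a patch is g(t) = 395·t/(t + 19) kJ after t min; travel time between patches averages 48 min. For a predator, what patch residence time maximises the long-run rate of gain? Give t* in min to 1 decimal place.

30.2 min

Optimal t* satisfies g'(t*) = g(t*)/(T + t*).
g'(t) = 395·19/(t + 19)². Setting 395·19/(t+19)² = 395t/[(t+19)(48+t)] gives 19(48+t) = t(t+19), so t² = 19×48 = 912.
t* = √912 = 30.2 min.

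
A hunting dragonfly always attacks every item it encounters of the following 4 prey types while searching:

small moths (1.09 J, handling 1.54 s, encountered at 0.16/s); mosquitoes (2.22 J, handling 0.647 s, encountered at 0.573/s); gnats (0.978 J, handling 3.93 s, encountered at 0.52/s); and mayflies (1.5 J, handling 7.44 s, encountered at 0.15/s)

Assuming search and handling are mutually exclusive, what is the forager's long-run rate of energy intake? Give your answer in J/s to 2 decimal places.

Energy encountered per unit search time: 0.16×1.09 + 0.573×2.22 + 0.52×0.978 + 0.15×1.5 = 2.18 J/s.
Handling time per unit search time: 0.16×1.54 + 0.573×0.647 + 0.52×3.93 + 0.15×7.44 = 3.777.
Rate = 2.18/(1 + 3.777) = 0.4564 J/s.

0.46 J/s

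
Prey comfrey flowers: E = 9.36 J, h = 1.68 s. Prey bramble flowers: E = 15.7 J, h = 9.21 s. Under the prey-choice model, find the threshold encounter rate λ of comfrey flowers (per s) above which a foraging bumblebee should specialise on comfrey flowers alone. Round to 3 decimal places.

Drop bramble flowers once their profitability E₂/h₂ falls below the rate achievable on comfrey flowers alone: E₂/h₂ = λE₁/(1 + λh₁).
Solve for λ: λE₁h₂ = E₂(1 + λh₁) → λ(E₁h₂ − E₂h₁) = E₂ → λ = E₂/(E₁h₂ − E₂h₁).
λ = 15.7/(9.36×9.21 − 15.7×1.68) = 15.7/59.83 = 0.2624 per s.

0.262 per s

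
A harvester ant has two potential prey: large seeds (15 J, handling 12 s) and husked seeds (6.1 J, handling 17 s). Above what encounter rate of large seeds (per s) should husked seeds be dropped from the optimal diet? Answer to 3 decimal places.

Drop husked seeds once their profitability E₂/h₂ falls below the rate achievable on large seeds alone: E₂/h₂ = λE₁/(1 + λh₁).
Solve for λ: λE₁h₂ = E₂(1 + λh₁) → λ(E₁h₂ − E₂h₁) = E₂ → λ = E₂/(E₁h₂ − E₂h₁).
λ = 6.1/(15×17 − 6.1×12) = 6.1/181.8 = 0.03355 per s.

0.034 per s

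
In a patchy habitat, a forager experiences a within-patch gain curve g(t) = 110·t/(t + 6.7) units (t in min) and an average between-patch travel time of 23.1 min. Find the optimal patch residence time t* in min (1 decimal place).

12.4 min

By the marginal value theorem, leave when the instantaneous gain rate g'(t) equals the habitat-wide average g(t)/(T + t).
g'(t) = 110·6.7/(t + 6.7)². Setting 110·6.7/(t+6.7)² = 110t/[(t+6.7)(23.1+t)] gives 6.7(23.1+t) = t(t+6.7), so t² = 6.7×23.1 = 154.8.
t* = √154.8 = 12.44 min.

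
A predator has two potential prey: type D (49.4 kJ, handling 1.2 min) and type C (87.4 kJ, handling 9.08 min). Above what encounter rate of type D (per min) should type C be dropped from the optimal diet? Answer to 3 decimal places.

At the threshold, the rate on type D alone equals the profitability of type C: λ·49.4/(1 + λ·1.2) = 87.4/9.08 = 9.626.
Rearranging, λ(49.4 − 9.626×1.2) = 9.626, so λ = 9.626/37.85 = 0.2543 per min.

0.254 per min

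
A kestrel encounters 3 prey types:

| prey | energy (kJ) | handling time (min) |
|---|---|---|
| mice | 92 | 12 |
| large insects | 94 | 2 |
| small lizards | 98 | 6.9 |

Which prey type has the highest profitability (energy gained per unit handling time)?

large insects

In descending order of E/h:
large insects: 94/2 = 47 kJ/min
small lizards: 98/6.9 = 14.2 kJ/min
mice: 92/12 = 7.67 kJ/min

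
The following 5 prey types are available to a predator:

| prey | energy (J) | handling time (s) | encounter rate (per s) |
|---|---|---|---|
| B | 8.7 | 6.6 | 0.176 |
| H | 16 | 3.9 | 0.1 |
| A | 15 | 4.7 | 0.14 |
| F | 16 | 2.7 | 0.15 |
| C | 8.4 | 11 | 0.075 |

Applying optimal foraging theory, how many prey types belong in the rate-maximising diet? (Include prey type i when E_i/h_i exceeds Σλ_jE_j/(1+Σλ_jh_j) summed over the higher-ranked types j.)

Profitabilities (E/h, J/s): F 5.93, H 4.1, A 3.19, B 1.32, C 0.764. Add prey in this order while the next type's profitability exceeds the intake rate on those already taken.
Rate on top 1: 1.708. H: 4.1 > 1.708 → include.
Rate on top 2: 2.228. A: 3.19 > 2.228 → include.
Rate on top 3: 2.487. B: 1.32 < 2.487 → exclude; stop.
Optimal diet: F, H, A — 3 of 5 types.

3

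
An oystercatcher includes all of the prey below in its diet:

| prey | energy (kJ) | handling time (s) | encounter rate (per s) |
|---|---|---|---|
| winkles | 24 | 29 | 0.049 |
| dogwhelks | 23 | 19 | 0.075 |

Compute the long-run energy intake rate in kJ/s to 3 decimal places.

R = (0.049×24 + 0.075×23) / (1 + 0.049×29 + 0.075×19) = 2.901/3.846 = 0.7543 kJ/s.

0.754 kJ/s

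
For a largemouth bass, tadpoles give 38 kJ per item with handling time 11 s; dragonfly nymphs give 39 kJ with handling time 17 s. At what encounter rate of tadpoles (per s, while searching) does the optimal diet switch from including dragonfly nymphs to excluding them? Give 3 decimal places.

0.180 per s

At the threshold, the rate on tadpoles alone equals the profitability of dragonfly nymphs: λ·38/(1 + λ·11) = 39/17 = 2.294.
Rearranging, λ(38 − 2.294×11) = 2.294, so λ = 2.294/12.76 = 0.1797 per s.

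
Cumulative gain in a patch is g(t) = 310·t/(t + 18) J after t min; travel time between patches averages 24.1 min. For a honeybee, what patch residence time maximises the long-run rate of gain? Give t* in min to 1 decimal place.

20.8 min

Optimal t* satisfies g'(t*) = g(t*)/(T + t*).
g'(t) = 310·18/(t + 18)². Setting 310·18/(t+18)² = 310t/[(t+18)(24.1+t)] gives 18(24.1+t) = t(t+18), so t² = 18×24.1 = 433.8.
t* = √433.8 = 20.83 min.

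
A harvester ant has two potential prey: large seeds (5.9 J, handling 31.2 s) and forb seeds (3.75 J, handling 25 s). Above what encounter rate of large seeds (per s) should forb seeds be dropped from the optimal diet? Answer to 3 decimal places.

The zero-one rule: include forb seeds iff E₂/h₂ > λE₁/(1+λh₁). Equality gives the switch point.
λE₁h₂ = E₂ + λE₂h₁ ⇒ λ = E₂/(E₁h₂ − E₂h₁) = 3.75/(147.5 − 117) = 0.123 per s.

0.123 per s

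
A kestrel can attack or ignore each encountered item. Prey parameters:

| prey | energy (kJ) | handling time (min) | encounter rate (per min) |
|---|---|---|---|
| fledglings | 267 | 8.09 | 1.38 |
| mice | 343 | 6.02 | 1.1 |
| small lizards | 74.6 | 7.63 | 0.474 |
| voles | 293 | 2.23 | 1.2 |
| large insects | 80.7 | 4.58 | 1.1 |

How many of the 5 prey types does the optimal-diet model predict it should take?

E/h in descending order: voles 131, mice 57, fledglings 33, large insects 17.6, small lizards 9.78 kJ/min. The optimal diet is the largest prefix of this list for which every included type satisfies E_i/h_i > R on the types above it.
Rate on top 1: 95.65. mice: 57 < 95.65 → exclude; stop.
Optimal diet: voles — 1 of 5 types.

1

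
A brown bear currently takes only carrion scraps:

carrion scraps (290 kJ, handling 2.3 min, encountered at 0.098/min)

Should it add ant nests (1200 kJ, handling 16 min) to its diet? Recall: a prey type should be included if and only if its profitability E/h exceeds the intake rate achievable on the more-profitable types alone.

Intake rate on the current diet: R = (0.098×290) / (1 + 0.098×2.3) = 28.42/1.225 = 23.19 kJ/min.
ant nests: E/h = 1200/16 = 75 kJ/min.
75 > 23.19, so adding ant nests raises the average — include it.

Yes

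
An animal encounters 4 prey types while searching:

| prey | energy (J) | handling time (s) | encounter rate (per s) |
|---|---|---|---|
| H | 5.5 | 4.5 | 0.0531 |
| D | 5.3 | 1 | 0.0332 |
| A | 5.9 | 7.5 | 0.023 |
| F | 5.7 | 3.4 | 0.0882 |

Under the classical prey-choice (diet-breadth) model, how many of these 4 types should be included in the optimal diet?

4

E/h in descending order: D 5.3, F 1.68, H 1.22, A 0.787 J/s. The optimal diet is the largest prefix of this list for which every included type satisfies E_i/h_i > R on the types above it.
Rate on top 1: 0.1703. F: 1.68 > 0.1703 → include.
Rate on top 2: 0.5091. H: 1.22 > 0.5091 → include.
Rate on top 3: 0.6175. A: 0.787 > 0.6175 → include.
Optimal diet: D, F, H, A — 4 of 4 types.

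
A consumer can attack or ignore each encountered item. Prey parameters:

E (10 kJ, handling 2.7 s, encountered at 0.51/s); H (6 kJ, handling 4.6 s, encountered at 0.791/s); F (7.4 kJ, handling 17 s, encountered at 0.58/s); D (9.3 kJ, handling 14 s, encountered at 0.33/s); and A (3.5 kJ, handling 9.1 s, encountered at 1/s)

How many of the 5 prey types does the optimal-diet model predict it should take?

1

E/h in descending order: E 3.7, H 1.3, D 0.664, F 0.435, A 0.385 kJ/s. The optimal diet is the largest prefix of this list for which every included type satisfies E_i/h_i > R on the types above it.
Rate on top 1: 2.146. H: 1.3 < 2.146 → exclude; stop.
Optimal diet: E — 1 of 5 types.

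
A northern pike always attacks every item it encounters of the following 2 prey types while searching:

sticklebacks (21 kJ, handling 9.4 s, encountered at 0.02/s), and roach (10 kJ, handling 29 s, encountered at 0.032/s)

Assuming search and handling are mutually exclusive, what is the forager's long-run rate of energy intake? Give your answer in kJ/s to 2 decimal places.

Energy encountered per unit search time: 0.02×21 + 0.032×10 = 0.74 kJ/s.
Handling time per unit search time: 0.02×9.4 + 0.032×29 = 1.116.
Rate = 0.74/(1 + 1.116) = 0.3497 kJ/s.

0.35 kJ/s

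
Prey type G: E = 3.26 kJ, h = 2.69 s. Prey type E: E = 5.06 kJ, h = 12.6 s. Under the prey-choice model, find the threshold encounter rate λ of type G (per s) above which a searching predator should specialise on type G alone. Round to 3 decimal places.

Drop type E once their profitability E₂/h₂ falls below the rate achievable on type G alone: E₂/h₂ = λE₁/(1 + λh₁).
Solve for λ: λE₁h₂ = E₂(1 + λh₁) → λ(E₁h₂ − E₂h₁) = E₂ → λ = E₂/(E₁h₂ − E₂h₁).
λ = 5.06/(3.26×12.6 − 5.06×2.69) = 5.06/27.46 = 0.1842 per s.

0.184 per s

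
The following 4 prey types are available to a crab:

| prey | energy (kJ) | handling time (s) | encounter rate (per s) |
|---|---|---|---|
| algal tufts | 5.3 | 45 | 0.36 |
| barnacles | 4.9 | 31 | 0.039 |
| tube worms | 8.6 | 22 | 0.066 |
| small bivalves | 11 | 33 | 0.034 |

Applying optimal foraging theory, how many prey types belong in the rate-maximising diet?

Rank by E/h (kJ/s): tube worms 0.391, small bivalves 0.333, barnacles 0.158, algal tufts 0.118. Include each in turn until the next type's E/h falls below the running intake rate.
Rate on top 1: 0.2315. small bivalves: 0.333 > 0.2315 → include.
Rate on top 2: 0.2635. barnacles: 0.158 < 0.2635 → exclude; stop.
Optimal diet: tube worms, small bivalves — 2 of 4 types.

2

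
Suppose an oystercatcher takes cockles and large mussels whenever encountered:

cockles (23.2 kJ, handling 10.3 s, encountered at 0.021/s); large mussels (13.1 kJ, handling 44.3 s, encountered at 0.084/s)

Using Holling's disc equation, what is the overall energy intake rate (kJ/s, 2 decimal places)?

R = Σλ_iE_i / (1 + Σλ_ih_i)
Numerator: 0.021×23.2 + 0.084×13.1 = 1.588
Denominator: 1 + 0.021×10.3 + 0.084×44.3 = 4.938
R = 1.588/4.938 = 0.3215 kJ/s

0.32 kJ/s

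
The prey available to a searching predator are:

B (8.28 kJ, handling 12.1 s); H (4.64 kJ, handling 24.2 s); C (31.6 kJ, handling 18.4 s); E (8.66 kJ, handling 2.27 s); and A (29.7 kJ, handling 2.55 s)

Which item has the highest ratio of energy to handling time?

A

Profitability E/h (kJ/s): B = 8.28/12.1 = 0.684, H = 4.64/24.2 = 0.192, C = 31.6/18.4 = 1.72, E = 8.66/2.27 = 3.81, A = 29.7/2.55 = 11.6.
Ranked: A > E > C > B > H.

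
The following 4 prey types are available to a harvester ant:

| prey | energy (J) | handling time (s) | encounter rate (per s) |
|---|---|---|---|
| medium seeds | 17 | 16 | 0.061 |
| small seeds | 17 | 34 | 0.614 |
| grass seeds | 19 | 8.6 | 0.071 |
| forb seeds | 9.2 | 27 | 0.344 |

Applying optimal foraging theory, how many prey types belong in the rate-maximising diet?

E/h in descending order: grass seeds 2.21, medium seeds 1.06, small seeds 0.5, forb seeds 0.341 J/s. The optimal diet is the largest prefix of this list for which every included type satisfies E_i/h_i > R on the types above it.
Rate on top 1: 0.8376. medium seeds: 1.06 > 0.8376 → include.
Rate on top 2: 0.9224. small seeds: 0.5 < 0.9224 → exclude; stop.
Optimal diet: grass seeds, medium seeds — 2 of 4 types.

2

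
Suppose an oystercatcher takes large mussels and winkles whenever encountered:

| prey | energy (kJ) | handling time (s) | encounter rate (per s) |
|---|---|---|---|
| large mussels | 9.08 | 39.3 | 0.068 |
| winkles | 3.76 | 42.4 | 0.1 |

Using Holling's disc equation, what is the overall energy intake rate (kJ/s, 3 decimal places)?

Energy encountered per unit search time: 0.068×9.08 + 0.1×3.76 = 0.9934 kJ/s.
Handling time per unit search time: 0.068×39.3 + 0.1×42.4 = 6.912.
Rate = 0.9934/(1 + 6.912) = 0.1256 kJ/s.

0.126 kJ/s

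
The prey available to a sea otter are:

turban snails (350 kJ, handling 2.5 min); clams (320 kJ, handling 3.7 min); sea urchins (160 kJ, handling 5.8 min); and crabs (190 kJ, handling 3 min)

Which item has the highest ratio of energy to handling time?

turban snails

In descending order of E/h:
turban snails: 350/2.5 = 140 kJ/min
clams: 320/3.7 = 86.5 kJ/min
crabs: 190/3 = 63.3 kJ/min
sea urchins: 160/5.8 = 27.6 kJ/min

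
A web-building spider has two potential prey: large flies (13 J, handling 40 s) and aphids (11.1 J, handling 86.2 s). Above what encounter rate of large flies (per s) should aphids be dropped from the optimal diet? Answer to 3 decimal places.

Drop aphids once their profitability E₂/h₂ falls below the rate achievable on large flies alone: E₂/h₂ = λE₁/(1 + λh₁).
Solve for λ: λE₁h₂ = E₂(1 + λh₁) → λ(E₁h₂ − E₂h₁) = E₂ → λ = E₂/(E₁h₂ − E₂h₁).
λ = 11.1/(13×86.2 − 11.1×40) = 11.1/676.6 = 0.01641 per s.

0.016 per s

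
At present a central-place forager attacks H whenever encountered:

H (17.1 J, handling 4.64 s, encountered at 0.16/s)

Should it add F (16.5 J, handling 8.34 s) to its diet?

Current rate: (0.16×17.1)/(1 + 0.16×4.64) = 1.57 J/s.
F: E/h = 16.5/8.34 = 1.978 J/s.
Since 1.978 > R, including F increases the long-run rate.

Yes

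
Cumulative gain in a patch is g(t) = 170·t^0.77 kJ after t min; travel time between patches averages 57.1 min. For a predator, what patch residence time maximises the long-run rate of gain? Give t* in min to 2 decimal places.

By the marginal value theorem, leave when the instantaneous gain rate g'(t) equals the habitat-wide average g(t)/(T + t).
g'(t) = 0.77·170·t^-0.23. Setting 0.77·170·t^-0.23 = 170·t^0.77/(57.1+t) gives 0.77(57.1+t) = t, so 0.23·t = 0.77×57.1.
t* = 0.77×57.1/0.23 = 191.2 min.

191.16 min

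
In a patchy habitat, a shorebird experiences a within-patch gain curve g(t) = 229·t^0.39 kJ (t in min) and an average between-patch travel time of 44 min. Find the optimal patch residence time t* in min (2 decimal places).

28.13 min

Optimal t* satisfies g'(t*) = g(t*)/(T + t*).
g'(t) = 0.39·229·t^-0.61. Setting 0.39·229·t^-0.61 = 229·t^0.39/(44+t) gives 0.39(44+t) = t, so 0.61·t = 0.39×44.
t* = 0.39×44/0.61 = 28.13 min.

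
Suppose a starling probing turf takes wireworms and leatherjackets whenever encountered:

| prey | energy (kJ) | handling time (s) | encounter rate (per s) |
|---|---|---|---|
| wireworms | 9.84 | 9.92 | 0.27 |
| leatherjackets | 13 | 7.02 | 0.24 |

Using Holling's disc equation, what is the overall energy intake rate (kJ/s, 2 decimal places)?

R = Σλ_iE_i / (1 + Σλ_ih_i)
Numerator: 0.27×9.84 + 0.24×13 = 5.777
Denominator: 1 + 0.27×9.92 + 0.24×7.02 = 5.363
R = 5.777/5.363 = 1.077 kJ/s

1.08 kJ/s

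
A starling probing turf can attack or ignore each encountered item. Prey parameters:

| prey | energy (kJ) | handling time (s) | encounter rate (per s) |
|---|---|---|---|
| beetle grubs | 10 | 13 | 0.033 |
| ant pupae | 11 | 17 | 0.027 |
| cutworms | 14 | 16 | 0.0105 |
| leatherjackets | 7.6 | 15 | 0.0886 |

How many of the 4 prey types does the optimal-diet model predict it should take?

4

E/h in descending order: cutworms 0.875, beetle grubs 0.769, ant pupae 0.647, leatherjackets 0.507 kJ/s. The optimal diet is the largest prefix of this list for which every included type satisfies E_i/h_i > R on the types above it.
Rate on top 1: 0.1259. beetle grubs: 0.769 > 0.1259 → include.
Rate on top 2: 0.2987. ant pupae: 0.647 > 0.2987 → include.
Rate on top 3: 0.3765. leatherjackets: 0.507 > 0.3765 → include.
Optimal diet: cutworms, beetle grubs, ant pupae, leatherjackets — 4 of 4 types.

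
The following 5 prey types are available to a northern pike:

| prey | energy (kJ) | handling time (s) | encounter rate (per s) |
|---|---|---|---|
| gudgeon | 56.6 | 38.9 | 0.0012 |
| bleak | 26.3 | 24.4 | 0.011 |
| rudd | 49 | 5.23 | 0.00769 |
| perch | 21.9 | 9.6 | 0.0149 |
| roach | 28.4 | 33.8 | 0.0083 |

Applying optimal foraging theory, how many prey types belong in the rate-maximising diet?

5

E/h in descending order: rudd 9.37, perch 2.28, gudgeon 1.46, bleak 1.08, roach 0.84 kJ/s. The optimal diet is the largest prefix of this list for which every included type satisfies E_i/h_i > R on the types above it.
Rate on top 1: 0.3622. perch: 2.28 > 0.3622 → include.
Rate on top 2: 0.5942. gudgeon: 1.46 > 0.5942 → include.
Rate on top 3: 0.6269. bleak: 1.08 > 0.6269 → include.
Rate on top 4: 0.7077. roach: 0.84 > 0.7077 → include.
Optimal diet: rudd, perch, gudgeon, bleak, roach — 5 of 5 types.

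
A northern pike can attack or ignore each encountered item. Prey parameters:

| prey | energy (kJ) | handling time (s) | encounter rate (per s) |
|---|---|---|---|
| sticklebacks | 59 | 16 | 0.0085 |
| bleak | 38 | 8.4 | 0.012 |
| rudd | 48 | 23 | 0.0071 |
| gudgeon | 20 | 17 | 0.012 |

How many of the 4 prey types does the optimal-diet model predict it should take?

Rank by E/h (kJ/s): bleak 4.52, sticklebacks 3.69, rudd 2.09, gudgeon 1.18. Include each in turn until the next type's E/h falls below the running intake rate.
Rate on top 1: 0.4142. sticklebacks: 3.69 > 0.4142 → include.
Rate on top 2: 0.7742. rudd: 2.09 > 0.7742 → include.
Rate on top 3: 0.9273. gudgeon: 1.18 > 0.9273 → include.
Optimal diet: bleak, sticklebacks, rudd, gudgeon — 4 of 4 types.

4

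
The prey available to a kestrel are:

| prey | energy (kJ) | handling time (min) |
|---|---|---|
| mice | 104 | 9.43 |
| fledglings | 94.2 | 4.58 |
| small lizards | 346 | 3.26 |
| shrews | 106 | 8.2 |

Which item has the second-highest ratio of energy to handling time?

Profitability E/h (kJ/min): mice = 104/9.43 = 11, fledglings = 94.2/4.58 = 20.6, small lizards = 346/3.26 = 106, shrews = 106/8.2 = 12.9.
Ranked: small lizards > fledglings > shrews > mice.

fledglings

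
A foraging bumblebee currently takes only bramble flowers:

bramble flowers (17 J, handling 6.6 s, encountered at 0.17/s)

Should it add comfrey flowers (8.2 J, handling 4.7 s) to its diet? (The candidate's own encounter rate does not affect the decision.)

Yes

Current rate: (0.17×17)/(1 + 0.17×6.6) = 1.362 J/s.
comfrey flowers: E/h = 8.2/4.7 = 1.745 J/s.
Since 1.745 > R, including comfrey flowers increases the long-run rate.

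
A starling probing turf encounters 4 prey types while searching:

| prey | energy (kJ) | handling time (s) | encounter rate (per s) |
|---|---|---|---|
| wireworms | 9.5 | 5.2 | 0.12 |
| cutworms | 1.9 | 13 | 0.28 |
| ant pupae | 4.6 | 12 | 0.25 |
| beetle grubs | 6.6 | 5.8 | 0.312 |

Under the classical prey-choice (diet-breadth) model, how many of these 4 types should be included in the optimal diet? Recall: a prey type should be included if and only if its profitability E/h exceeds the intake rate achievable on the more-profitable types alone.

2

Profitabilities (E/h, kJ/s): wireworms 1.83, beetle grubs 1.14, ant pupae 0.383, cutworms 0.146. Add prey in this order while the next type's profitability exceeds the intake rate on those already taken.
Rate on top 1: 0.702. beetle grubs: 1.14 > 0.702 → include.
Rate on top 2: 0.9317. ant pupae: 0.383 < 0.9317 → exclude; stop.
Optimal diet: wireworms, beetle grubs — 2 of 4 types.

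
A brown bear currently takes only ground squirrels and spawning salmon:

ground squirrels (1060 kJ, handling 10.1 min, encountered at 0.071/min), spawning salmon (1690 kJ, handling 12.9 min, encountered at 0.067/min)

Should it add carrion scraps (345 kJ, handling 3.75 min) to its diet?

Yes

On ground squirrels and spawning salmon alone, R = ΣλE/(1+Σλh) = 188.5/2.581 = 73.02 kJ/min.
carrion scraps: E/h = 345/3.75 = 92 kJ/min.
92 > 73.02, so adding carrion scraps raises the average — include it.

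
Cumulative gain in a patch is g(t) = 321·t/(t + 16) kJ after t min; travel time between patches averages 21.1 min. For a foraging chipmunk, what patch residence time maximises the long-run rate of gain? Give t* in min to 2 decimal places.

18.37 min

Maximise g(t)/(T+t): set derivative to zero → g'(t)(T+t) = g(t).
g'(t) = 321·16/(t + 16)². Setting 321·16/(t+16)² = 321t/[(t+16)(21.1+t)] gives 16(21.1+t) = t(t+16), so t² = 16×21.1 = 337.6.
t* = √337.6 = 18.37 min.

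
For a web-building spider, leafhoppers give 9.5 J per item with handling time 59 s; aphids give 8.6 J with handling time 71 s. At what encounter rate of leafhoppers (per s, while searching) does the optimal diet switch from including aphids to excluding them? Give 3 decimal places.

0.051 per s

Drop aphids once their profitability E₂/h₂ falls below the rate achievable on leafhoppers alone: E₂/h₂ = λE₁/(1 + λh₁).
Solve for λ: λE₁h₂ = E₂(1 + λh₁) → λ(E₁h₂ − E₂h₁) = E₂ → λ = E₂/(E₁h₂ − E₂h₁).
λ = 8.6/(9.5×71 − 8.6×59) = 8.6/167.1 = 0.05147 per s.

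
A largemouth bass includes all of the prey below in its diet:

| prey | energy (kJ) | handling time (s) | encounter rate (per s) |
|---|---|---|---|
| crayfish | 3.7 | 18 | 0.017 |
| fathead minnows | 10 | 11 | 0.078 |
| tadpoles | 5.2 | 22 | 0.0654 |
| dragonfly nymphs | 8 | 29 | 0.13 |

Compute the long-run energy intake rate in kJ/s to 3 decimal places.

R = Σλ_iE_i / (1 + Σλ_ih_i)
Numerator: 0.017×3.7 + 0.078×10 + 0.0654×5.2 + 0.13×8 = 2.223
Denominator: 1 + 0.017×18 + 0.078×11 + 0.0654×22 + 0.13×29 = 7.373
R = 2.223/7.373 = 0.3015 kJ/s

0.302 kJ/s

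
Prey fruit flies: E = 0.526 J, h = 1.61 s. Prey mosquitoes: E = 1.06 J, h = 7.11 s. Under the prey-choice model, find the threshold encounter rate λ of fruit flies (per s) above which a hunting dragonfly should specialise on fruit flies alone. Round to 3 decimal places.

At the threshold, the rate on fruit flies alone equals the profitability of mosquitoes: λ·0.526/(1 + λ·1.61) = 1.06/7.11 = 0.1491.
Rearranging, λ(0.526 − 0.1491×1.61) = 0.1491, so λ = 0.1491/0.286 = 0.5213 per s.

0.521 per s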